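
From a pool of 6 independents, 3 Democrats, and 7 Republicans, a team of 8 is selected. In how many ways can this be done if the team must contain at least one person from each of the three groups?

11529

Unrestricted: C(16,8) = 12870 ways to pick any 8 of the 16.
Subtract selections that omit an entire group: no independents → C(10,8) = 45; no Democrats → C(13,8) = 1287; no Republicans → C(9,8) = 9.
Add back selections omitting two groups (i.e. drawn from a single group): C(6,8) + C(3,8) + C(7,8) = 0.
By inclusion–exclusion: 12870 − 1341 + 0 = 11529.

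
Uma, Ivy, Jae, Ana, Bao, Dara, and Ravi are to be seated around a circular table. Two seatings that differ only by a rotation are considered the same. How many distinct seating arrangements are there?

720

Fix one person's seat to break rotational symmetry; the remaining 6 people can be arranged in (6)! = 720 ways.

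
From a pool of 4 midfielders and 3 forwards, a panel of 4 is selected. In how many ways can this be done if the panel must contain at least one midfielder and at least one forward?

34

Unrestricted: C(7,4) = 35 ways to pick any 4 of the 7.
Subtract selections that omit an entire group: no midfielders → C(3,4) = 0; no forwards → C(4,4) = 1.
Both groups omitted at once is impossible, so 35 − 1 = 34.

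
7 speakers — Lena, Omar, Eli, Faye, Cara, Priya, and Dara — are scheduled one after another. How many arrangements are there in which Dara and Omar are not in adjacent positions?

There are 7! = 5040 arrangements in all. If Dara and Omar are adjacent, merging them into one block gives 2·(6)! = 1440 arrangements.
Complementary counting: 5040 − 1440 = 3600.

3600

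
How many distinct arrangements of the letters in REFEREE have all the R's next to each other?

30

Treat the 2 copies of R as a single block. The multiset to arrange is then {RR, E, E, E, E, F}, 6 items in all.
That gives (6)!/(4!) = 30 arrangements.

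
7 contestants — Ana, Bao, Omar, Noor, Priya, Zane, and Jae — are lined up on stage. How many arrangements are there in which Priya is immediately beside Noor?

1440

Glue Priya and Noor into one block (2 internal orders), leaving 6 units to arrange in a row.
So the count is 2·(6)! = 1440.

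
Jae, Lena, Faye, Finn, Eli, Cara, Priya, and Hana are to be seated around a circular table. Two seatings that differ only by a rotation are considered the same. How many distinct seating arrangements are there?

Around a circle, 8 distinct people have 8!/8 = (7)! = 5040 rotationally distinct seatings.

5040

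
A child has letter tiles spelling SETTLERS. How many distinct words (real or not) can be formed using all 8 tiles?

SETTLERS has 8 letters with E appearing twice, S appearing twice, and T appearing twice.
Dividing 8! = 40320 by 2!·2!·2! = 8 for the repeated letters gives 5040.

5040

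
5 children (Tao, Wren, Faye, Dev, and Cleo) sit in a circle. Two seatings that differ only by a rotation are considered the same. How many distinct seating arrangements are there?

Around a circle, 5 distinct people have 5!/5 = (4)! = 24 rotationally distinct seatings.

24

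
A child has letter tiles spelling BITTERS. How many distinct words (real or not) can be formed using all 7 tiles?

The 7 letters of BITTERS have repeats: T appearing twice.
So there are 7! / (2!) = 2520 distinguishable arrangements.

2520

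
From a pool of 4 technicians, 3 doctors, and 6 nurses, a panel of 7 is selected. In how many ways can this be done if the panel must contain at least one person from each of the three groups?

1559

With no constraint there are C(13,7) = 1716 possible selections.
Subtract selections that omit an entire group: no technicians → C(9,7) = 36; no doctors → C(10,7) = 120; no nurses → C(7,7) = 1.
Add back selections omitting two groups (i.e. drawn from a single group): C(4,7) + C(3,7) + C(6,7) = 0.
By inclusion–exclusion: 1716 − 157 + 0 = 1559.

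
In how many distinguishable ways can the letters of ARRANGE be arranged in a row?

ARRANGE has 7 letters with A appearing twice and R appearing twice.
The number of distinct arrangements is 7!/(2!·2!) = 5040/4 = 1260.

1260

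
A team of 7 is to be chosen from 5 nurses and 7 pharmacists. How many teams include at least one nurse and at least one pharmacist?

791

With no constraint there are C(12,7) = 792 possible selections.
Subtract selections that omit an entire group: no nurses → C(7,7) = 1; no pharmacists → C(5,7) = 0.
Both groups omitted at once is impossible, so 792 − 1 = 791.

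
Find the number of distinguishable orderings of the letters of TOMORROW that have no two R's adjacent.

Total arrangements of TOMORROW: 8!/(3!·2!) = 3360.
If the two R's are adjacent, glue them into one block, leaving 7 items to arrange: (7)!/(3!) = 840 ways.
Hence 3360 − 840 = 2520.

2520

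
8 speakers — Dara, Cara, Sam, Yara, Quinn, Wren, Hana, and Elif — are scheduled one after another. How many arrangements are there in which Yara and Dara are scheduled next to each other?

Glue Yara and Dara into one block (2 internal orders), leaving 7 units to arrange in a row.
That gives 2 × 7! = 2 × 5040 = 10080.

10080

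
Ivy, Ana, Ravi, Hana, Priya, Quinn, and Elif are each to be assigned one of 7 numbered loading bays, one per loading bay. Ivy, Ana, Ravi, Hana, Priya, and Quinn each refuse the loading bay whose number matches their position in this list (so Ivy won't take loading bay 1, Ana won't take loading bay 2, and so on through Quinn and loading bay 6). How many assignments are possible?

2119

Let Aᵢ (for 1 ≤ i ≤ 6) be the placements that put person i in their forbidden loading bay. Any j of these fix j positions, leaving (7−j)! ways to fill the rest, and there are C(6,j) ways to pick which j.
By inclusion–exclusion, the number of valid placements is Σ_{j=0}^{6} (−1)^j C(6,j)·(7−j)!.
Computing: 5040 − 4320 + 1800 − 480 + 90 − 12 + 1 = 2119.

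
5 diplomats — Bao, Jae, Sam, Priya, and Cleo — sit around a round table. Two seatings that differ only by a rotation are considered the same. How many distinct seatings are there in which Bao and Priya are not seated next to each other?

12

All circular seatings of 5 people number (4)! = 24.
Those with Bao next to Priya: fuse the pair into one unit and seat 4 units around a circle — 2·(3)! = 12.
Subtracting, 24 − 12 = 12.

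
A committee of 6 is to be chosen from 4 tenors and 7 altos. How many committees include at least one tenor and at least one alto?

Total 6-person selections from all 11: C(11,6) = 462.
Subtract selections that omit an entire group: no tenors → C(7,6) = 7; no altos → C(4,6) = 0.
Both groups omitted at once is impossible, so 462 − 7 = 455.

455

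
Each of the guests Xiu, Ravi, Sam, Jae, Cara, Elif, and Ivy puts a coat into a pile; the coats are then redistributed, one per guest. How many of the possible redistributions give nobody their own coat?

1854

Count assignments avoiding every fixed point. For any j of the 7 guests fixed to their own coat, the other 7−j can be arranged in (7−j)! ways.
By inclusion–exclusion this is Σ_{j=0}^{7} (−1)^j C(7,j)·(7−j)!.
Computing: 5040 − 5040 + 2520 − 840 + 210 − 42 + 7 − 1 = 1854.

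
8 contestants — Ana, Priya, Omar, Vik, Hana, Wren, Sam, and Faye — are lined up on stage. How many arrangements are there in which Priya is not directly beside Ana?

30240

Of the 8! = 40320 arrangements, those with Priya and Ana adjacent number 2 × 7! = 10080 (treat the pair as a block with 2 internal orders).
So 40320 − 10080 = 30240 arrangements keep them apart.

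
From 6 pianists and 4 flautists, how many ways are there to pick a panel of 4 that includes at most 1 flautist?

95

Split by how many flautists are chosen (0 through 1).
Sum: C(4,0)·C(6,4) + C(4,1)·C(6,3) = 15 + 80 = 95.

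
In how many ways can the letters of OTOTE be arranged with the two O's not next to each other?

18

Total arrangements of OTOTE: 5!/(2!·2!) = 30.
If the two O's are adjacent, glue them into one block, leaving 4 items to arrange: (4)!/(2!) = 12 ways.
Subtracting, 30 − 12 = 18 arrangements keep the O's apart.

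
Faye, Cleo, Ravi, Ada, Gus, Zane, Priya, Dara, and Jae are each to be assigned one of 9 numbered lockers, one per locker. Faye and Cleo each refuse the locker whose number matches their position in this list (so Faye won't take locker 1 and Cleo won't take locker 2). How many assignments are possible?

287280

Let Aᵢ (for i ∈ {1, 2}) be the placements that put person i in their forbidden locker. Any j of these fix j positions, leaving (9−j)! ways to fill the rest, and there are C(2,j) ways to pick which j.
By inclusion–exclusion, the number of valid placements is Σ_{j=0}^{2} (−1)^j C(2,j)·(9−j)!.
Computing: 362880 − 80640 + 5040 = 287280.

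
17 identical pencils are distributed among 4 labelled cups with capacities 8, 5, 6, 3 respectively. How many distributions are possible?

Ignoring the caps, the number of non-negative solutions to x_1+…+x_4 = 17 is C(20,3) = 1140.
Subtract solutions that violate a single cap (substitute x_i' = x_i − (cap_i+1)): x_1 ≥ 9 gives C(11,3) = 165; x_2 ≥ 6 gives C(14,3) = 364; x_3 ≥ 7 gives C(13,3) = 286; x_4 ≥ 4 gives C(16,3) = 560. Together 1375.
Add back pairs where two caps are both exceeded: 10 + 4 + 35 + 35 + 120 + 84 = 288.
Subtract triples: 0 + 0 + 0 + 1 = 1.
By inclusion–exclusion the count is 1140 − 1375 + 288 − 1 = 52.

52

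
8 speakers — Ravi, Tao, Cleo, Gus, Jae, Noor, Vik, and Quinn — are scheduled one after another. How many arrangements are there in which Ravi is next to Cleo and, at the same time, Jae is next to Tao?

Treat {Ravi,Cleo} as one block (2 orders) and {Jae,Tao} as another (2 orders).
That leaves 6 units to arrange: 2 × 2 × 6! = 4 × 720 = 2880.

2880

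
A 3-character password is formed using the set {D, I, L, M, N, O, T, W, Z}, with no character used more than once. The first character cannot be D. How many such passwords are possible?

448

The first character has 9−1 = 8 choices (anything except D).
The remaining 2 characters are filled from the other 8 symbols without repetition: 8 × 7 = 56.
Total: 8 × 56 = 448.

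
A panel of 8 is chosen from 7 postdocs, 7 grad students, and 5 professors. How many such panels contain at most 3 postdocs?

Split by how many postdocs are chosen (0 through 3).
Sum: C(7,0)·C(12,8) + C(7,1)·C(12,7) + C(7,2)·C(12,6) + C(7,3)·C(12,5) = 495 + 5544 + 19404 + 27720 = 53163.

53163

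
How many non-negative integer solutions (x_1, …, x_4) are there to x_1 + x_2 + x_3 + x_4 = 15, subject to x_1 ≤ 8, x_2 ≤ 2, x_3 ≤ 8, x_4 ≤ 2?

By stars and bars, unrestricted non-negative solutions to x_1+…+x_4 = 15 number C(15+3,3) = 816.
Subtract solutions that violate a single cap (substitute x_i' = x_i − (cap_i+1)): x_1 ≥ 9 gives C(9,3) = 84; x_2 ≥ 3 gives C(15,3) = 455; x_3 ≥ 9 gives C(9,3) = 84; x_4 ≥ 3 gives C(15,3) = 455. Together 1078.
Add back pairs where two caps are both exceeded: 20 + 0 + 20 + 20 + 220 + 20 = 300.
Subtract triples: 0 + 1 + 0 + 1 = 2.
By inclusion–exclusion the count is 816 − 1078 + 300 − 2 = 36.

36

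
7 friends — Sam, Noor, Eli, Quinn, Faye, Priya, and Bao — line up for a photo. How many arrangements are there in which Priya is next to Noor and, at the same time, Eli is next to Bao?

Treat {Priya,Noor} as one block (2 orders) and {Eli,Bao} as another (2 orders).
That leaves 5 units to arrange: 2 × 2 × 5! = 4 × 120 = 480.

480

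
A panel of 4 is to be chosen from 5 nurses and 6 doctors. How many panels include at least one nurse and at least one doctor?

310

With no constraint there are C(11,4) = 330 possible selections.
Subtract selections that omit an entire group: no nurses → C(6,4) = 15; no doctors → C(5,4) = 5.
Both groups omitted at once is impossible, so 330 − 20 = 310.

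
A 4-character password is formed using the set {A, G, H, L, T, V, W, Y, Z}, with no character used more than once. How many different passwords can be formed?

This is a permutation of 4 out of 9: P(9,4) = 9!/5!.
9 × 8 × 7 × 6 = 3024.

3024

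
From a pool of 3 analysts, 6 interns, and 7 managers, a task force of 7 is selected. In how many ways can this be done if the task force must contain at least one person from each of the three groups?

Total 7-person selections from all 16: C(16,7) = 11440.
Subtract selections that omit an entire group: no analysts → C(13,7) = 1716; no interns → C(10,7) = 120; no managers → C(9,7) = 36.
Add back selections omitting two groups (i.e. drawn from a single group): C(3,7) + C(6,7) + C(7,7) = 1.
By inclusion–exclusion: 11440 − 1872 + 1 = 9569.

9569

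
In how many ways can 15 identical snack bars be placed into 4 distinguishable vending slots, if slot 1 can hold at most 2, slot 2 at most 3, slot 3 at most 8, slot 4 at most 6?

30

By stars and bars, unrestricted non-negative solutions to x_1+…+x_4 = 15 number C(15+3,3) = 816.
Subtract solutions that violate a single cap (substitute x_i' = x_i − (cap_i+1)): x_1 ≥ 3 gives C(15,3) = 455; x_2 ≥ 4 gives C(14,3) = 364; x_3 ≥ 9 gives C(9,3) = 84; x_4 ≥ 7 gives C(11,3) = 165. Together 1068.
Add back pairs where two caps are both exceeded: 165 + 20 + 56 + 10 + 35 + 0 = 286.
Subtract triples: 0 + 4 + 0 + 0 = 4.
By inclusion–exclusion the count is 816 − 1068 + 286 − 4 = 30.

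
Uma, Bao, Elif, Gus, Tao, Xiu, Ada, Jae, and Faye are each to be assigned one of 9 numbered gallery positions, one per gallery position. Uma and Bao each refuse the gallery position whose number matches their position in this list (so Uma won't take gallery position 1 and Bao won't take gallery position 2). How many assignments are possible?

287280

Let Aᵢ (for i ∈ {1, 2}) be the placements that put person i in their forbidden gallery position. Any j of these fix j positions, leaving (9−j)! ways to fill the rest, and there are C(2,j) ways to pick which j.
By inclusion–exclusion, the number of valid placements is Σ_{j=0}^{2} (−1)^j C(2,j)·(9−j)!.
Computing: 362880 − 80640 + 5040 = 287280.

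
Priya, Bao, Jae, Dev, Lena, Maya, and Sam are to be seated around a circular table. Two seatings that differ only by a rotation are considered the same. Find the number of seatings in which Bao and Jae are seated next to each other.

Treat {Bao, Jae} as one unit (2 internal orders) and seat the resulting 6 units around the table: (5)! circular arrangements.
So 2 × (5)! = 2 × 120 = 240.

240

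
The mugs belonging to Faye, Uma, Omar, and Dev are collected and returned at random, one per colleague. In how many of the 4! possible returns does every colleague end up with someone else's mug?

9

Count assignments avoiding every fixed point. For any j of the 4 colleagues fixed to their own mug, the other 4−j can be arranged in (4−j)! ways.
By inclusion–exclusion this is Σ_{j=0}^{4} (−1)^j C(4,j)·(4−j)!.
Computing: 24 − 24 + 12 − 4 + 1 = 9.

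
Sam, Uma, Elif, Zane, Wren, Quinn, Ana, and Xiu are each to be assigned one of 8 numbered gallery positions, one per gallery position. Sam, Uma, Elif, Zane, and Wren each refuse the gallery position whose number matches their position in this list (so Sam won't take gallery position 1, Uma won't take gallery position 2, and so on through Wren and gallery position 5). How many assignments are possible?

21234

Let Aᵢ (for 1 ≤ i ≤ 5) be the placements that put person i in their forbidden gallery position. Any j of these fix j positions, leaving (8−j)! ways to fill the rest, and there are C(5,j) ways to pick which j.
By inclusion–exclusion, the number of valid placements is Σ_{j=0}^{5} (−1)^j C(5,j)·(8−j)!.
Computing: 40320 − 25200 + 7200 − 1200 + 120 − 6 = 21234.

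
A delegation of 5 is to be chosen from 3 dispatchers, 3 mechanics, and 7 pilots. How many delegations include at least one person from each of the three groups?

798

Unrestricted: C(13,5) = 1287 ways to pick any 5 of the 13.
Subtract selections that omit an entire group: no dispatchers → C(10,5) = 252; no mechanics → C(10,5) = 252; no pilots → C(6,5) = 6.
Add back selections omitting two groups (i.e. drawn from a single group): C(3,5) + C(3,5) + C(7,5) = 21.
By inclusion–exclusion: 1287 − 510 + 21 = 798.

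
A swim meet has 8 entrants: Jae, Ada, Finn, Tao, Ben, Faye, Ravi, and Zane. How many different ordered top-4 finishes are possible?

This is an ordered selection of 4 from 8: P(8,4).
That gives 8 × 7 × 6 × 5 = 1680.

1680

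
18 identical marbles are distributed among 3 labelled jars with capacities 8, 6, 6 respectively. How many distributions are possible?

Without the upper bounds there are C(20,2) = 190 ways to split 18 among 3 jars.
Subtract solutions that violate a single cap (substitute x_i' = x_i − (cap_i+1)): x_1 ≥ 9 gives C(11,2) = 55; x_2 ≥ 7 gives C(13,2) = 78; x_3 ≥ 7 gives C(13,2) = 78. Together 211.
Add back pairs where two caps are both exceeded: 6 + 6 + 15 = 27.
By inclusion–exclusion the count is 190 − 211 + 27 = 6.

6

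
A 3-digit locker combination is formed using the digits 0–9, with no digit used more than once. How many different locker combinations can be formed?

720

With no repetition, fill the 3 digits in order: 10 choices, then 9, down to 8.
That product is 10 × 9 × 8 = 720.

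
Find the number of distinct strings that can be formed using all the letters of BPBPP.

Letter multiplicities in BPBPP: B×2, P×3.
So there are 5! / (3!·2!) = 10 distinguishable arrangements.

10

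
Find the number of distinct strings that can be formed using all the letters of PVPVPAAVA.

The 9 letters of PVPVPAAVA have repeats: A appearing 3 times, P appearing 3 times, and V appearing 3 times.
The number of distinct arrangements is 9!/(3!·3!·3!) = 362880/216 = 1680.

1680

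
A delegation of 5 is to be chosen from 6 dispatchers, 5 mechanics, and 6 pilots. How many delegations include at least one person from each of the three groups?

Total 5-person selections from all 17: C(17,5) = 6188.
Selections missing a whole group: no dispatchers → C(11,5) = 462; no mechanics → C(12,5) = 792; no pilots → C(11,5) = 462.
Add back selections omitting two groups (i.e. drawn from a single group): C(6,5) + C(5,5) + C(6,5) = 13.
By inclusion–exclusion: 6188 − 1716 + 13 = 4485.

4485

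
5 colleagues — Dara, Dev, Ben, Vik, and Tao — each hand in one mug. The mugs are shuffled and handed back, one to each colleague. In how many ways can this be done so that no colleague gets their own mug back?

44

Count assignments avoiding every fixed point. For any j of the 5 colleagues fixed to their own mug, the other 5−j can be arranged in (5−j)! ways.
By inclusion–exclusion this is Σ_{j=0}^{5} (−1)^j C(5,j)·(5−j)!.
Computing: 120 − 120 + 60 − 20 + 5 − 1 = 44.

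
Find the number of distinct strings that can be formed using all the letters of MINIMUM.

MINIMUM has 7 letters with I appearing twice and M appearing 3 times.
The number of distinct arrangements is 7!/(3!·2!) = 5040/12 = 420.

420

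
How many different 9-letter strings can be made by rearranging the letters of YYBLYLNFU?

30240

YYBLYLNFU has 9 letters with L appearing twice and Y appearing 3 times.
So there are 9! / (3!·2!) = 30240 distinguishable arrangements.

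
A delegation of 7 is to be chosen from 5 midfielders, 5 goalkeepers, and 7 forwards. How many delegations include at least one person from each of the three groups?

Total 7-person selections from all 17: C(17,7) = 19448.
Subtract selections that omit an entire group: no midfielders → C(12,7) = 792; no goalkeepers → C(12,7) = 792; no forwards → C(10,7) = 120.
Add back selections omitting two groups (i.e. drawn from a single group): C(5,7) + C(5,7) + C(7,7) = 1.
By inclusion–exclusion: 19448 − 1704 + 1 = 17745.

17745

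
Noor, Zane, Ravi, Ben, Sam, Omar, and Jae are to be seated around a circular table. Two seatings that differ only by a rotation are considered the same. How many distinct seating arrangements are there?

Fix one person's seat to break rotational symmetry; the remaining 6 people can be arranged in (6)! = 720 ways.

720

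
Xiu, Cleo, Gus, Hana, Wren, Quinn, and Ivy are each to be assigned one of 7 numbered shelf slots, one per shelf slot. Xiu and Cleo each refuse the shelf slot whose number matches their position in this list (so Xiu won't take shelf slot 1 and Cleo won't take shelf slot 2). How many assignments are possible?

Let Aᵢ (for i ∈ {1, 2}) be the placements that put person i in their forbidden shelf slot. Any j of these fix j positions, leaving (7−j)! ways to fill the rest, and there are C(2,j) ways to pick which j.
By inclusion–exclusion, the number of valid placements is Σ_{j=0}^{2} (−1)^j C(2,j)·(7−j)!.
Computing: 5040 − 1440 + 120 = 3720.

3720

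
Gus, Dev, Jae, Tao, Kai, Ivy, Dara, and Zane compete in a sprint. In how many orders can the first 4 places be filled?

1680

There are 8 choices for 1st place, 7 for 2nd, and so on down to 5 for position 4.
That gives 8 × 7 × 6 × 5 = 1680.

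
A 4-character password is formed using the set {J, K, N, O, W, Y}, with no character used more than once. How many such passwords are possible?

360

Choose and order 4 of the 6 symbols: the first character has 6 options, the next 5, then 4, 3.
6 × 5 × 4 × 3 = 360.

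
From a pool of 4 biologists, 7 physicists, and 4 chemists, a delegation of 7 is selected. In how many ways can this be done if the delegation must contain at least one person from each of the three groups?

Unrestricted: C(15,7) = 6435 ways to pick any 7 of the 15.
Subtract selections that omit an entire group: no biologists → C(11,7) = 330; no physicists → C(8,7) = 8; no chemists → C(11,7) = 330.
Add back selections omitting two groups (i.e. drawn from a single group): C(4,7) + C(7,7) + C(4,7) = 1.
By inclusion–exclusion: 6435 − 668 + 1 = 5768.

5768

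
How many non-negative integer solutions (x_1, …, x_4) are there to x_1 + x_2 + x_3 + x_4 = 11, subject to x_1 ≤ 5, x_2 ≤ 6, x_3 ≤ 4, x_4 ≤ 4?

Ignoring the caps, the number of non-negative solutions to x_1+…+x_4 = 11 is C(14,3) = 364.
Subtract solutions that violate a single cap (substitute x_i' = x_i − (cap_i+1)): x_1 ≥ 6 gives C(8,3) = 56; x_2 ≥ 7 gives C(7,3) = 35; x_3 ≥ 5 gives C(9,3) = 84; x_4 ≥ 5 gives C(9,3) = 84. Together 259.
Add back pairs where two caps are both exceeded: 0 + 1 + 1 + 0 + 0 + 4 = 6.
By inclusion–exclusion the count is 364 − 259 + 6 = 111.

111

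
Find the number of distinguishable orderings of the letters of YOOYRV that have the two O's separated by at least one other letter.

There are 6!/(2!·2!) = 180 arrangements of YOOYRV in total.
Arrangements with the O's together: treat OO as one letter, giving (5)!/(2!) = 60.
Hence 180 − 60 = 120.

120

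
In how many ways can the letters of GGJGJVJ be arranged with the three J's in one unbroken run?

Treat the 3 copies of J as a single block. The multiset to arrange is then {JJJ, G, G, G, V}, 5 items in all.
That gives (5)!/(3!) = 20 arrangements.

20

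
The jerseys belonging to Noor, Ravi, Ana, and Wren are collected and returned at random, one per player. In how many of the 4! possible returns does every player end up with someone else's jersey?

9

This is the derangement count D_4: permutations of 4 items with no fixed point.
By inclusion–exclusion this is Σ_{j=0}^{4} (−1)^j C(4,j)·(4−j)!.
Computing: 24 − 24 + 12 − 4 + 1 = 9.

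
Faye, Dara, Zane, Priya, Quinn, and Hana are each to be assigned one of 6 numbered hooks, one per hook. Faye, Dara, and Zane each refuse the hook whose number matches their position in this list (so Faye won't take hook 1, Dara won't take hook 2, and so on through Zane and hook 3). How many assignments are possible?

Let Aᵢ (for i ∈ {1, 2, 3}) be the placements that put person i in their forbidden hook. Any j of these fix j positions, leaving (6−j)! ways to fill the rest, and there are C(3,j) ways to pick which j.
By inclusion–exclusion, the number of valid placements is Σ_{j=0}^{3} (−1)^j C(3,j)·(6−j)!.
Computing: 720 − 360 + 72 − 6 = 426.

426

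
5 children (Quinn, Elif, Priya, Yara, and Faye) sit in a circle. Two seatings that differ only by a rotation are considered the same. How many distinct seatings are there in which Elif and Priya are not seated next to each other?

12

All circular seatings of 5 people number (4)! = 24.
Those with Elif next to Priya: fuse the pair into one unit and seat 4 units around a circle — 2·(3)! = 12.
Subtracting, 24 − 12 = 12.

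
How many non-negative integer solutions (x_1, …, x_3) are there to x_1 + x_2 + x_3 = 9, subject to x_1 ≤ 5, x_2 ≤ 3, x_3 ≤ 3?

Ignoring the caps, the number of non-negative solutions to x_1+…+x_3 = 9 is C(11,2) = 55.
Subtract solutions that violate a single cap (substitute x_i' = x_i − (cap_i+1)): x_1 ≥ 6 gives C(5,2) = 10; x_2 ≥ 4 gives C(7,2) = 21; x_3 ≥ 4 gives C(7,2) = 21. Together 52.
Add back pairs where two caps are both exceeded: 0 + 0 + 3 = 3.
By inclusion–exclusion the count is 55 − 52 + 3 = 6.

6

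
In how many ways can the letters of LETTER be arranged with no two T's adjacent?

There are 6!/(2!·2!) = 180 arrangements of LETTER in total.
If the two T's are adjacent, glue them into one block, leaving 5 items to arrange: (5)!/(2!) = 60 ways.
Hence 180 − 60 = 120.

120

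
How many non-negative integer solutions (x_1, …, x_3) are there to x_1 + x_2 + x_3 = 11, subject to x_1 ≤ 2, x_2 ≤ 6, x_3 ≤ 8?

Without the upper bounds there are C(13,2) = 78 ways to split 11 among 3 variables.
Subtract solutions that violate a single cap (substitute x_i' = x_i − (cap_i+1)): x_1 ≥ 3 gives C(10,2) = 45; x_2 ≥ 7 gives C(6,2) = 15; x_3 ≥ 9 gives C(4,2) = 6. Together 66.
Add back pairs where two caps are both exceeded: 3 + 0 + 0 = 3.
By inclusion–exclusion the count is 78 − 66 + 3 = 15.

15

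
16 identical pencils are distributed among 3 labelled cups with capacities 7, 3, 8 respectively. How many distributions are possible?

Without the upper bounds there are C(18,2) = 153 ways to split 16 among 3 cups.
Subtract solutions that violate a single cap (substitute x_i' = x_i − (cap_i+1)): x_1 ≥ 8 gives C(10,2) = 45; x_2 ≥ 4 gives C(14,2) = 91; x_3 ≥ 9 gives C(9,2) = 36. Together 172.
Add back pairs where two caps are both exceeded: 15 + 0 + 10 = 25.
By inclusion–exclusion the count is 153 − 172 + 25 = 6.

6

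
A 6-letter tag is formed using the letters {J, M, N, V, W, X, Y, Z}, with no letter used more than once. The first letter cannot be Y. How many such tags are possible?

17640

The first letter has 8−1 = 7 choices (anything except Y).
The remaining 5 letters are filled from the other 7 symbols without repetition: 7 × 6 × 5 × 4 × 3 = 2520.
Total: 7 × 2520 = 17640.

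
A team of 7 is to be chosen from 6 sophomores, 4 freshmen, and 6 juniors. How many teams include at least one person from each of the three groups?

10408

Total 7-person selections from all 16: C(16,7) = 11440.
Subtract selections that omit an entire group: no sophomores → C(10,7) = 120; no freshmen → C(12,7) = 792; no juniors → C(10,7) = 120.
Add back selections omitting two groups (i.e. drawn from a single group): C(6,7) + C(4,7) + C(6,7) = 0.
By inclusion–exclusion: 11440 − 1032 + 0 = 10408.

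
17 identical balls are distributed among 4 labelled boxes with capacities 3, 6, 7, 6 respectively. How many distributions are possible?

By stars and bars, unrestricted non-negative solutions to x_1+…+x_4 = 17 number C(17+3,3) = 1140.
Subtract solutions that violate a single cap (substitute x_i' = x_i − (cap_i+1)): x_1 ≥ 4 gives C(16,3) = 560; x_2 ≥ 7 gives C(13,3) = 286; x_3 ≥ 8 gives C(12,3) = 220; x_4 ≥ 7 gives C(13,3) = 286. Together 1352.
Add back pairs where two caps are both exceeded: 84 + 56 + 84 + 10 + 20 + 10 = 264.
By inclusion–exclusion the count is 1140 − 1352 + 264 = 52.

52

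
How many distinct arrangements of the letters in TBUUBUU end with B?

30

With the last slot taken by B, it remains to arrange the other 6 letters (TUUBUU).
Those 6 letters have U appearing 4 times, giving (6)!/(4!) = 30.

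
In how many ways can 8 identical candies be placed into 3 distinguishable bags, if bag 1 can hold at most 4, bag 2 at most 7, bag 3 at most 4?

24

Ignoring the caps, the number of non-negative solutions to x_1+…+x_3 = 8 is C(10,2) = 45.
Subtract solutions that violate a single cap (substitute x_i' = x_i − (cap_i+1)): x_1 ≥ 5 gives C(5,2) = 10; x_2 ≥ 8 gives C(2,2) = 1; x_3 ≥ 5 gives C(5,2) = 10. Together 21.
No two caps can be exceeded simultaneously, so the pair terms are all 0.
By inclusion–exclusion the count is 45 − 21 + 0 = 24.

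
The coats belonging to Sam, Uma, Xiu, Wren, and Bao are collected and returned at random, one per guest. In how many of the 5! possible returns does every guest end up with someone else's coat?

Count assignments avoiding every fixed point. For any j of the 5 guests fixed to their own coat, the other 5−j can be arranged in (5−j)! ways.
By inclusion–exclusion this is Σ_{j=0}^{5} (−1)^j C(5,j)·(5−j)!.
Computing: 120 − 120 + 60 − 20 + 5 − 1 = 44.

44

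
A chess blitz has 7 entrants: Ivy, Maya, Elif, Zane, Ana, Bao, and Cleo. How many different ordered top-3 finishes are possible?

210

This is an ordered selection of 3 from 7: P(7,3).
That gives 7 × 6 × 5 = 210.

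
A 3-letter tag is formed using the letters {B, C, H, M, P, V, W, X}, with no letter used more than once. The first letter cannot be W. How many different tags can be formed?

The first letter has 8−1 = 7 choices (anything except W).
The remaining 2 letters are filled from the other 7 symbols without repetition: 7 × 6 = 42.
Total: 7 × 42 = 294.

294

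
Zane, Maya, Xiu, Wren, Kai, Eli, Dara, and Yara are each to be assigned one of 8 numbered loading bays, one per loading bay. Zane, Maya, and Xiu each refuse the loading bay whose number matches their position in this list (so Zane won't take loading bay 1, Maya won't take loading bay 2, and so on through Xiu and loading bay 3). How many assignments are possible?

27240

Let Aᵢ (for i ∈ {1, 2, 3}) be the placements that put person i in their forbidden loading bay. Any j of these fix j positions, leaving (8−j)! ways to fill the rest, and there are C(3,j) ways to pick which j.
By inclusion–exclusion, the number of valid placements is Σ_{j=0}^{3} (−1)^j C(3,j)·(8−j)!.
Computing: 40320 − 15120 + 2160 − 120 = 27240.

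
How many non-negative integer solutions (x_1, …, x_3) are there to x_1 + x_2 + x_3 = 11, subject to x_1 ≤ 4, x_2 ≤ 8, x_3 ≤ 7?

34

By stars and bars, unrestricted non-negative solutions to x_1+…+x_3 = 11 number C(11+2,2) = 78.
Subtract solutions that violate a single cap (substitute x_i' = x_i − (cap_i+1)): x_1 ≥ 5 gives C(8,2) = 28; x_2 ≥ 9 gives C(4,2) = 6; x_3 ≥ 8 gives C(5,2) = 10. Together 44.
No two caps can be exceeded simultaneously, so the pair terms are all 0.
By inclusion–exclusion the count is 78 − 44 + 0 = 34.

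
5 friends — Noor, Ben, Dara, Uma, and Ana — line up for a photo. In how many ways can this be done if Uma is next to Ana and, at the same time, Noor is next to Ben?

Treat {Uma,Ana} as one block (2 orders) and {Noor,Ben} as another (2 orders).
That leaves 3 units to arrange: 2 × 2 × 3! = 4 × 6 = 24.

24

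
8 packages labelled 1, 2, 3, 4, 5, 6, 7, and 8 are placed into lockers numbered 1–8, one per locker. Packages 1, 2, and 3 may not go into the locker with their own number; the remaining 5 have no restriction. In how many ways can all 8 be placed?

27240

Let Aᵢ (for i ∈ {1, 2, 3}) be the placements that put package i in its forbidden locker. Any j of these fix j positions, leaving (8−j)! ways to fill the rest, and there are C(3,j) ways to pick which j.
By inclusion–exclusion, the number of valid placements is Σ_{j=0}^{3} (−1)^j C(3,j)·(8−j)!.
Computing: 40320 − 15120 + 2160 − 120 = 27240.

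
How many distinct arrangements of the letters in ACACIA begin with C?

20

With the first slot taken by C, it remains to arrange the other 5 letters (AACIA).
Those 5 letters have A appearing 3 times, giving (5)!/(3!) = 20.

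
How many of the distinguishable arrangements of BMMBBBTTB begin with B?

Fix B in the first position and arrange the remaining 8 letters.
Those 8 letters have B appearing 4 times, M appearing twice, and T appearing twice, giving (8)!/(4!·2!·2!) = 420.

420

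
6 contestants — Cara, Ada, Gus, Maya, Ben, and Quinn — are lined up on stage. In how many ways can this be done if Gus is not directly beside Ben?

480

There are 6! = 720 arrangements in all. If Gus and Ben are adjacent, merging them into one block gives 2·(5)! = 240 arrangements.
So 720 − 240 = 480 arrangements keep them apart.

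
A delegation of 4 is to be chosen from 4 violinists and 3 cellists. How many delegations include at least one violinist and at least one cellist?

With no constraint there are C(7,4) = 35 possible selections.
Subtract selections that omit an entire group: no violinists → C(3,4) = 0; no cellists → C(4,4) = 1.
Both groups omitted at once is impossible, so 35 − 1 = 34.

34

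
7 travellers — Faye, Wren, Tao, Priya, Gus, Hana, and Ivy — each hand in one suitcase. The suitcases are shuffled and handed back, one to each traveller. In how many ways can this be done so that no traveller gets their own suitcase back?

1854

Let Aᵢ be the assignments in which traveller i gets their own suitcase. We want the size of the complement of A₁∪…∪A_7.
By inclusion–exclusion this is Σ_{j=0}^{7} (−1)^j C(7,j)·(7−j)!.
Computing: 5040 − 5040 + 2520 − 840 + 210 − 42 + 7 − 1 = 1854.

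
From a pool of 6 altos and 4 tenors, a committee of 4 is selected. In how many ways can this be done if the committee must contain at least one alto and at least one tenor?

With no constraint there are C(10,4) = 210 possible selections.
Selections missing a whole group: no altos → C(4,4) = 1; no tenors → C(6,4) = 15.
Both groups omitted at once is impossible, so 210 − 16 = 194.

194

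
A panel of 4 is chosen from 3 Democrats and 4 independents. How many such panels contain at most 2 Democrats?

31

Split by how many Democrats are chosen (0 through 2).
Sum: C(3,0)·C(4,4) + C(3,1)·C(4,3) + C(3,2)·C(4,2) = 1 + 12 + 18 = 31.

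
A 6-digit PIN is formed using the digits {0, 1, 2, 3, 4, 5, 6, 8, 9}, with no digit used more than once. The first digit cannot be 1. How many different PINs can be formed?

The first digit has 9−1 = 8 choices (anything except 1).
The remaining 5 digits are filled from the other 8 symbols without repetition: 8 × 7 × 6 × 5 × 4 = 6720.
Total: 8 × 6720 = 53760.

53760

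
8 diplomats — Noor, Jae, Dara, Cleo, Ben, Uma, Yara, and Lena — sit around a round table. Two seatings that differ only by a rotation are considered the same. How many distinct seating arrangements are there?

5040

Seat Noor anywhere (absorbing the rotational symmetry), then permute the other 7: (7)! = 5040.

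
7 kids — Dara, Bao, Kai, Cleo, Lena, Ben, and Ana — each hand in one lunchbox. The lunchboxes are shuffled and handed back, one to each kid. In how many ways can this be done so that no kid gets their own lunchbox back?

Count assignments avoiding every fixed point. For any j of the 7 kids fixed to their own lunchbox, the other 7−j can be arranged in (7−j)! ways.
By inclusion–exclusion this is Σ_{j=0}^{7} (−1)^j C(7,j)·(7−j)!.
Computing: 5040 − 5040 + 2520 − 840 + 210 − 42 + 7 − 1 = 1854.

1854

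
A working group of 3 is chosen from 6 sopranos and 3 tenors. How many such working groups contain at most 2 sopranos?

64

Split by how many sopranos are chosen (0 through 2).
Sum: C(6,0)·C(3,3) + C(6,1)·C(3,2) + C(6,2)·C(3,1) = 1 + 18 + 45 = 64.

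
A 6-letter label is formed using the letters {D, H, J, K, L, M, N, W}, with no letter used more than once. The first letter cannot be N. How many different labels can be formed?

The first letter has 8−1 = 7 choices (anything except N).
The remaining 5 letters are filled from the other 7 symbols without repetition: 7 × 6 × 5 × 4 × 3 = 2520.
Total: 7 × 2520 = 17640.

17640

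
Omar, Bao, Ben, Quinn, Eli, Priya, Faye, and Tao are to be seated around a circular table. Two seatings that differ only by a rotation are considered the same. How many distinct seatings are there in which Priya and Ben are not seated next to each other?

All circular seatings of 8 people number (7)! = 5040.
Seatings with Priya beside Ben: treat them as a block with 2 internal orders, giving 2 × (6)! = 1440.
Subtracting, 5040 − 1440 = 3600.

3600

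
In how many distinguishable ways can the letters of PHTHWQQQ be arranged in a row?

3360

The 8 letters of PHTHWQQQ have repeats: H appearing twice and Q appearing 3 times.
The number of distinct arrangements is 8!/(3!·2!) = 40320/12 = 3360.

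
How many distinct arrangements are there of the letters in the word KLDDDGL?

KLDDDGL has 7 letters with D appearing 3 times and L appearing twice.
So there are 7! / (3!·2!) = 420 distinguishable arrangements.

420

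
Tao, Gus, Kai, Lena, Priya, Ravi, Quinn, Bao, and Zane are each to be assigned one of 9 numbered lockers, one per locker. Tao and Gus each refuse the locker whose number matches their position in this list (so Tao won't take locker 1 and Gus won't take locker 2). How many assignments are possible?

287280

Let Aᵢ (for i ∈ {1, 2}) be the placements that put person i in their forbidden locker. Any j of these fix j positions, leaving (9−j)! ways to fill the rest, and there are C(2,j) ways to pick which j.
By inclusion–exclusion, the number of valid placements is Σ_{j=0}^{2} (−1)^j C(2,j)·(9−j)!.
Computing: 362880 − 80640 + 5040 = 287280.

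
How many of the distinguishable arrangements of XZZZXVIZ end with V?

105

Fix V in the last position and arrange the remaining 7 letters.
Those 7 letters have X appearing twice and Z appearing 4 times, giving (7)!/(4!·2!) = 105.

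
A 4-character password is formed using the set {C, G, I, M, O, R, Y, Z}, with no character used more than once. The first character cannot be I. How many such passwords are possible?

The first character has 8−1 = 7 choices (anything except I).
The remaining 3 characters are filled from the other 7 symbols without repetition: 7 × 6 × 5 = 210.
Total: 7 × 210 = 1470.

1470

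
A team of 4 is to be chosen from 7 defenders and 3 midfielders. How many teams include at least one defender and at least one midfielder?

175

With no constraint there are C(10,4) = 210 possible selections.
Selections missing a whole group: no defenders → C(3,4) = 0; no midfielders → C(7,4) = 35.
Both groups omitted at once is impossible, so 210 − 35 = 175.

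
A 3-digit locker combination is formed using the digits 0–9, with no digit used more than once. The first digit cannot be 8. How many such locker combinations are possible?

648

The first digit has 10−1 = 9 choices (anything except 8).
The remaining 2 digits are filled from the other 9 symbols without repetition: 9 × 8 = 72.
Total: 9 × 72 = 648.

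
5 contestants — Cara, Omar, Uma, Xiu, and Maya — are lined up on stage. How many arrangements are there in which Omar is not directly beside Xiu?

72

There are 5! = 120 arrangements in all. If Omar and Xiu are adjacent, merging them into one block gives 2·(4)! = 48 arrangements.
Complementary counting: 120 − 48 = 72.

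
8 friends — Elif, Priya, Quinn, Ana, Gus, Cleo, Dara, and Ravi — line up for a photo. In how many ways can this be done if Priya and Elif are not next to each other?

30240

There are 8! = 40320 arrangements in all. If Priya and Elif are adjacent, merging them into one block gives 2·(7)! = 10080 arrangements.
Complementary counting: 40320 − 10080 = 30240.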